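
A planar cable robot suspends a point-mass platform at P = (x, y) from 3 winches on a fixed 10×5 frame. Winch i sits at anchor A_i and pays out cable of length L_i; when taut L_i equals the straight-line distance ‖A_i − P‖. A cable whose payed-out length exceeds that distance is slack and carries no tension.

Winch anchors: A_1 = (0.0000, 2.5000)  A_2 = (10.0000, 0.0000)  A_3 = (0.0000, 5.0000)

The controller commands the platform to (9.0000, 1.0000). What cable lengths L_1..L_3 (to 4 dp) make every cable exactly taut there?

(9.1241, 1.4142, 9.8489)

L_1 = √((0.0000−9.0000)² + (2.5000−1.0000)²) = 9.1241
L_2 = √((10.0000−9.0000)² + (0.0000−1.0000)²) = 1.4142
L_3 = √((0.0000−9.0000)² + (5.0000−1.0000)²) = 9.8489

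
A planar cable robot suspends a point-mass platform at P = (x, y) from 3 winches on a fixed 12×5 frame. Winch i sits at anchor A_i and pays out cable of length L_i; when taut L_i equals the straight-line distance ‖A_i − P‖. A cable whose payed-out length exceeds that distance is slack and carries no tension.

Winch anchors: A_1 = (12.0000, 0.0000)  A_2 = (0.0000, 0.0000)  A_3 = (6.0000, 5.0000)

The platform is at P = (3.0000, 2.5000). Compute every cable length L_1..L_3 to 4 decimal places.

(9.3408, 3.9051, 3.9051)

cable 1: Δx=9.0000, Δy=-2.5000; L_1 = √(Δx²+Δy²) = 9.3408
cable 2: Δx=-3.0000, Δy=-2.5000; L_2 = √(Δx²+Δy²) = 3.9051
cable 3: Δx=3.0000, Δy=2.5000; L_3 = √(Δx²+Δy²) = 3.9051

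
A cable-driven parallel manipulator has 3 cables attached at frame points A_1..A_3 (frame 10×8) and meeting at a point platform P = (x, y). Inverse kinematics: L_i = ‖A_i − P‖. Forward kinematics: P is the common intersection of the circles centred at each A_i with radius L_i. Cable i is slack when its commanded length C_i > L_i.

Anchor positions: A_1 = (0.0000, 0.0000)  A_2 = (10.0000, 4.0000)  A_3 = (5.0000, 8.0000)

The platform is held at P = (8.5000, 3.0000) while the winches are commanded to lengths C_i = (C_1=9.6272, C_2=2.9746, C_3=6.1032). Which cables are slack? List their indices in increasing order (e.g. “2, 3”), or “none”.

i=1: geometric 9.0139 vs commanded 9.6272 ⇒ slack
i=2: geometric 1.8028 vs commanded 2.9746 ⇒ slack
i=3: geometric 6.1033 vs commanded 6.1032 ⇒ taut

1, 2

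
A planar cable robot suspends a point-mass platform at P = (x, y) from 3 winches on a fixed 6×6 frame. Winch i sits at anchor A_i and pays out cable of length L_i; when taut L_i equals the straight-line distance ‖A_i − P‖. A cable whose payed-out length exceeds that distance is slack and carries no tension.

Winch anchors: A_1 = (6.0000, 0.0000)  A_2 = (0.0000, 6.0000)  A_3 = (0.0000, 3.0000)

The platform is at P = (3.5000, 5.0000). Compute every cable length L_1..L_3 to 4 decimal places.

L_1 = √((6.0000−3.5000)² + (0.0000−5.0000)²) = 5.5902
L_2 = √((0.0000−3.5000)² + (6.0000−5.0000)²) = 3.6401
L_3 = √((0.0000−3.5000)² + (3.0000−5.0000)²) = 4.0311

(5.5902, 3.6401, 4.0311)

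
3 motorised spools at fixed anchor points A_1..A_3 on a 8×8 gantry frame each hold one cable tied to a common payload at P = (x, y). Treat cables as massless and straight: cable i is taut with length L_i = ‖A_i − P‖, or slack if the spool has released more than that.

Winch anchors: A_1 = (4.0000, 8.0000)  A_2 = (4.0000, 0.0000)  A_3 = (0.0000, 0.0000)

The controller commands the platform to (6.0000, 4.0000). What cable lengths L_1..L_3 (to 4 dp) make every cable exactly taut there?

(4.4721, 4.4721, 7.2111)

cable 1: Δx=-2.0000, Δy=4.0000; L_1 = √(Δx²+Δy²) = 4.4721
cable 2: Δx=-2.0000, Δy=-4.0000; L_2 = √(Δx²+Δy²) = 4.4721
cable 3: Δx=-6.0000, Δy=-4.0000; L_3 = √(Δx²+Δy²) = 7.2111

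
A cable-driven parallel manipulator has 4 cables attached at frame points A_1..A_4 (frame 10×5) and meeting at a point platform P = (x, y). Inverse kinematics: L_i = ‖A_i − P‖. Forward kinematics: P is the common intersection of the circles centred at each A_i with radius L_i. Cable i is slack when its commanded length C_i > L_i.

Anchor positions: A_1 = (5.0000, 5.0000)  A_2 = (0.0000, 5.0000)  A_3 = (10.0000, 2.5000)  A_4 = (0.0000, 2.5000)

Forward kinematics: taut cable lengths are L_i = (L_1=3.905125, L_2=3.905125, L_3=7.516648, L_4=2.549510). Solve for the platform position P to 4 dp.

expand ‖A_i−P‖²=L_i² and subtract eq 1 (q_i ≔ ‖A_i‖²−L_i²)
q_1 = 25.0000+25.0000−15.2500 = 34.7500
eq1−eq2 → [10.0000  0.0000]·P = 25.0000
eq1−eq3 → [-10.0000  5.0000]·P = -15.0000
eq1−eq4 → [10.0000  5.0000]·P = 35.0000
2×2 solve → P = (2.5000, 2.0000)
check cable 4: ‖A_4−P‖² = 6.5000 ≈ L_4² = 6.5000 ✓

(2.5000, 2.0000)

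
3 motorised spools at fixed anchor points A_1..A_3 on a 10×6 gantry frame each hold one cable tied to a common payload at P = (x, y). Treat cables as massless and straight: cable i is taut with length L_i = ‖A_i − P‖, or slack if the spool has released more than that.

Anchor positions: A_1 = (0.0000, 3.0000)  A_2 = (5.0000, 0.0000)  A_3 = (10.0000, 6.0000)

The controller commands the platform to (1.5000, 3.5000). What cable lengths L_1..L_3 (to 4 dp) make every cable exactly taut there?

L_1: Δ = A_1−P = (-1.5000, -0.5000) → ‖Δ‖ = √2.5000 = 1.5811
L_2: Δ = A_2−P = (3.5000, -3.5000) → ‖Δ‖ = √24.5000 = 4.9497
L_3: Δ = A_3−P = (8.5000, 2.5000) → ‖Δ‖ = √78.5000 = 8.8600

(1.5811, 4.9497, 8.8600)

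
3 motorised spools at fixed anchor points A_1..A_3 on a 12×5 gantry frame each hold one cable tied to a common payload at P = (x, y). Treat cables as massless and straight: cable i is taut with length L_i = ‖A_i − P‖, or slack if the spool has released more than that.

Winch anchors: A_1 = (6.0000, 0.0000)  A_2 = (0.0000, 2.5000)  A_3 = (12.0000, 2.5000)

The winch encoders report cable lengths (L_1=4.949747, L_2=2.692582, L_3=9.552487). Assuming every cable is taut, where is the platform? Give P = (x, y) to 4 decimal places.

(2.5000, 3.5000)

expand ‖A_i−P‖²=L_i² and subtract eq 1 (k_i ≔ ‖A_i‖²−L_i²)
k_1 = 36.0000+0.0000−24.5000 = 11.5000
eq1−eq2 → [12.0000  -5.0000]·P = 12.5000
eq1−eq3 → [-12.0000  -5.0000]·P = -47.5000
2×2 solve → P = (2.5000, 3.5000)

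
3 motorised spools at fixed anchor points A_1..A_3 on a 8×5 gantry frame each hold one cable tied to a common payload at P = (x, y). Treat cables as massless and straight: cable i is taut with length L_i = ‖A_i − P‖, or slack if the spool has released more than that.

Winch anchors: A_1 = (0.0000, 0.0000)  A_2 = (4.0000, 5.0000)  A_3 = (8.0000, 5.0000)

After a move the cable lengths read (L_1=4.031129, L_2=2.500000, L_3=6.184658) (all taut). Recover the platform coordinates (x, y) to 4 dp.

circle eqns → linear via eq_j − eq_1; set k_j = A_j·A_j − L_j²
k_1 = 0.0000+0.0000−16.2500 = -16.2500
-8.0000·x − 10.0000·y = k_1−k_2 = -51.0000
-16.0000·x − 10.0000·y = k_1−k_3 = -67.0000
solve first two rows → x=2.0000, y=3.5000

(2.0000, 3.5000)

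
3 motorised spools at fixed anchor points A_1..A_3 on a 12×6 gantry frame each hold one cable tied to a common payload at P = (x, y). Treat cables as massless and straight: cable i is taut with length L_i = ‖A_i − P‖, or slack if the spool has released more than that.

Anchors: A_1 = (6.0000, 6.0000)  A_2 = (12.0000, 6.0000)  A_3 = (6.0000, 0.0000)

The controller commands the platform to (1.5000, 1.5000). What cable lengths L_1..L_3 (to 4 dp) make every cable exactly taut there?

L_1 = √((6.0000−1.5000)² + (6.0000−1.5000)²) = 6.3640
L_2 = √((12.0000−1.5000)² + (6.0000−1.5000)²) = 11.4237
L_3 = √((6.0000−1.5000)² + (0.0000−1.5000)²) = 4.7434

(6.3640, 11.4237, 4.7434)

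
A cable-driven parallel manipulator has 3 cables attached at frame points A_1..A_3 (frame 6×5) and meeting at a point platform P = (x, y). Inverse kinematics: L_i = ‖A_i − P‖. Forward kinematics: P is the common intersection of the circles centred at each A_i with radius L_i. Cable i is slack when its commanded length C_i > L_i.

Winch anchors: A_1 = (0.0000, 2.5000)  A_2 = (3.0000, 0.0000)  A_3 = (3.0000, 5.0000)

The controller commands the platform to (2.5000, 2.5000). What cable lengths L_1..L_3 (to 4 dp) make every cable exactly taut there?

cable 1: Δx=-2.5000, Δy=0.0000; L_1 = √(Δx²+Δy²) = 2.5000
cable 2: Δx=0.5000, Δy=-2.5000; L_2 = √(Δx²+Δy²) = 2.5495
cable 3: Δx=0.5000, Δy=2.5000; L_3 = √(Δx²+Δy²) = 2.5495

(2.5000, 2.5495, 2.5495)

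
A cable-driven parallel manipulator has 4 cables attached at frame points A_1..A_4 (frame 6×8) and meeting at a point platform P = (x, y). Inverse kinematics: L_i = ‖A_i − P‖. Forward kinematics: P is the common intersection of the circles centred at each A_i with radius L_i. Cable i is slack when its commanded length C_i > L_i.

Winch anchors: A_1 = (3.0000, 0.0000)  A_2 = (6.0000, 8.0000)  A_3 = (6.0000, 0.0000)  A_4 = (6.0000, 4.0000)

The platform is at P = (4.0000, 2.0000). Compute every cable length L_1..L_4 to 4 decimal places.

L_1: Δ = A_1−P = (-1.0000, -2.0000) → ‖Δ‖ = √5.0000 = 2.2361
L_2: Δ = A_2−P = (2.0000, 6.0000) → ‖Δ‖ = √40.0000 = 6.3246
L_3: Δ = A_3−P = (2.0000, -2.0000) → ‖Δ‖ = √8.0000 = 2.8284
L_4: Δ = A_4−P = (2.0000, 2.0000) → ‖Δ‖ = √8.0000 = 2.8284

(2.2361, 6.3246, 2.8284, 2.8284)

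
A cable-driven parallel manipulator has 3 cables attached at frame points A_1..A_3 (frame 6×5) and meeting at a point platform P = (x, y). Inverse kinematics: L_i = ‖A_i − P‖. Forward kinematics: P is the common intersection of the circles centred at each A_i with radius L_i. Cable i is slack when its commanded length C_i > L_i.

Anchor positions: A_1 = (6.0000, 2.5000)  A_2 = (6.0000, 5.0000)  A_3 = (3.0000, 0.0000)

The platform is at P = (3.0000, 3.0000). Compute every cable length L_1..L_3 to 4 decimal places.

cable 1: Δx=3.0000, Δy=-0.5000; L_1 = √(Δx²+Δy²) = 3.0414
cable 2: Δx=3.0000, Δy=2.0000; L_2 = √(Δx²+Δy²) = 3.6056
cable 3: Δx=0.0000, Δy=-3.0000; L_3 = √(Δx²+Δy²) = 3.0000

(3.0414, 3.6056, 3.0000)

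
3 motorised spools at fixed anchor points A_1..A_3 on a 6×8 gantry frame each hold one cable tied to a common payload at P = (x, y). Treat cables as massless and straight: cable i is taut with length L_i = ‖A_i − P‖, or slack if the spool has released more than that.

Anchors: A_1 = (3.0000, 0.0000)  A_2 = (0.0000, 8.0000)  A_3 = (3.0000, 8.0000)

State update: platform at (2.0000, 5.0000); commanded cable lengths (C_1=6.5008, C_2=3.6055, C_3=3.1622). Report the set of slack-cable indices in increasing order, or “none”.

1

i=1: geometric 5.0990 vs commanded 6.5008 ⇒ slack
i=2: geometric 3.6056 vs commanded 3.6055 ⇒ taut
i=3: geometric 3.1623 vs commanded 3.1622 ⇒ taut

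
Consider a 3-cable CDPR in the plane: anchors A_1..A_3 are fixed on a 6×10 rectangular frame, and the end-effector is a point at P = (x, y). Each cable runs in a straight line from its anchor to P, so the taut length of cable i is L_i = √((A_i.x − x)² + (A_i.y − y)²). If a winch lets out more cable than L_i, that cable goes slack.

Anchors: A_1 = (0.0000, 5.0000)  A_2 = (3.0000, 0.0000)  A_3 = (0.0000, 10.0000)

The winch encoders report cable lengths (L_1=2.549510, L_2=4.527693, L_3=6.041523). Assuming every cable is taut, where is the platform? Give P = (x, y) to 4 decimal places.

expand ‖A_i−P‖²=L_i² and subtract eq 1 (c_i ≔ ‖A_i‖²−L_i²)
c_1 = 0.0000+25.0000−6.5000 = 18.5000
eq1−eq2 → [-6.0000  10.0000]·P = 30.0000
eq1−eq3 → [0.0000  -10.0000]·P = -45.0000
2×2 solve → P = (2.5000, 4.5000)

(2.5000, 4.5000)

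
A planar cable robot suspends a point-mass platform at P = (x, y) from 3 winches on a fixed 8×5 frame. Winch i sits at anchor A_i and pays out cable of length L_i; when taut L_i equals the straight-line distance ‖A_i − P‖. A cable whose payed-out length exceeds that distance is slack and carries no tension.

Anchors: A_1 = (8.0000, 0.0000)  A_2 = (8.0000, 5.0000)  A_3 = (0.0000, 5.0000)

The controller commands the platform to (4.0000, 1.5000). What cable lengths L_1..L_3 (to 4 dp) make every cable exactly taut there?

cable 1: Δx=4.0000, Δy=-1.5000; L_1 = √(Δx²+Δy²) = 4.2720
cable 2: Δx=4.0000, Δy=3.5000; L_2 = √(Δx²+Δy²) = 5.3151
cable 3: Δx=-4.0000, Δy=3.5000; L_3 = √(Δx²+Δy²) = 5.3151

(4.2720, 5.3151, 5.3151)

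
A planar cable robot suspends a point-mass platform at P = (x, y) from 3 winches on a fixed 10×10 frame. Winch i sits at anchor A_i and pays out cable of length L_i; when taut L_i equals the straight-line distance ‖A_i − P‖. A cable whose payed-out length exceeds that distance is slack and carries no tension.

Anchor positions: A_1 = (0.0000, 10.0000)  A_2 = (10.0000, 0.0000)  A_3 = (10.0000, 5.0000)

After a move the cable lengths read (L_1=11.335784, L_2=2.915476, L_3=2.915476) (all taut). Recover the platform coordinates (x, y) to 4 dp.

(8.5000, 2.5000)

expand ‖A_i−P‖²=L_i² and subtract eq 1 (c_i ≔ ‖A_i‖²−L_i²)
c_1 = 0.0000+100.0000−128.5000 = -28.5000
eq1−eq2 → [-20.0000  20.0000]·P = -120.0000
eq1−eq3 → [-20.0000  10.0000]·P = -145.0000
2×2 solve → P = (8.5000, 2.5000)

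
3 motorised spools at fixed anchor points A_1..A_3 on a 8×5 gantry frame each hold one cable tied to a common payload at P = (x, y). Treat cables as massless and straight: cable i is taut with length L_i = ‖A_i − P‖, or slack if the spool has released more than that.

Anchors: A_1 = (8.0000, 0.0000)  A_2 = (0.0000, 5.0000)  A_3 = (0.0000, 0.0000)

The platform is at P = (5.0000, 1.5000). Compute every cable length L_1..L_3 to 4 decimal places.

L_1 = √((8.0000−5.0000)² + (0.0000−1.5000)²) = 3.3541
L_2 = √((0.0000−5.0000)² + (5.0000−1.5000)²) = 6.1033
L_3 = √((0.0000−5.0000)² + (0.0000−1.5000)²) = 5.2202

(3.3541, 6.1033, 5.2202)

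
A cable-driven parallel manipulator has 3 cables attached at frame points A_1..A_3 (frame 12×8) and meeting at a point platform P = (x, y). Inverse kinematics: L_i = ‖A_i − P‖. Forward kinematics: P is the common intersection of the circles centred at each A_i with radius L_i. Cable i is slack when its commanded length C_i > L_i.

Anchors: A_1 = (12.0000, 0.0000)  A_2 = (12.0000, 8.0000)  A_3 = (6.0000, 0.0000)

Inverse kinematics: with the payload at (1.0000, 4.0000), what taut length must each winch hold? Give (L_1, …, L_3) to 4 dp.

L_1: Δ = A_1−P = (11.0000, -4.0000) → ‖Δ‖ = √137.0000 = 11.7047
L_2: Δ = A_2−P = (11.0000, 4.0000) → ‖Δ‖ = √137.0000 = 11.7047
L_3: Δ = A_3−P = (5.0000, -4.0000) → ‖Δ‖ = √41.0000 = 6.4031

(11.7047, 11.7047, 6.4031)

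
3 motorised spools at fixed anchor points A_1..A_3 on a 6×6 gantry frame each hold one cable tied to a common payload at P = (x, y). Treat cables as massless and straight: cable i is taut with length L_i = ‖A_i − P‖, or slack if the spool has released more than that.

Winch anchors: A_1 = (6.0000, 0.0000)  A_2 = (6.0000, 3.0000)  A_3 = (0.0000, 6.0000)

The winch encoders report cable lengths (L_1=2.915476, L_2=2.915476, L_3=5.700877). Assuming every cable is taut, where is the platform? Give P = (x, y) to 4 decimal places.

circle eqns → linear via eq_j − eq_1; set k_j = A_j·A_j − L_j²
k_1 = 36.0000+0.0000−8.5000 = 27.5000
0.0000·x − 6.0000·y = k_1−k_2 = -9.0000
12.0000·x − 12.0000·y = k_1−k_3 = 24.0000
solve first two rows → x=3.5000, y=1.5000

(3.5000, 1.5000)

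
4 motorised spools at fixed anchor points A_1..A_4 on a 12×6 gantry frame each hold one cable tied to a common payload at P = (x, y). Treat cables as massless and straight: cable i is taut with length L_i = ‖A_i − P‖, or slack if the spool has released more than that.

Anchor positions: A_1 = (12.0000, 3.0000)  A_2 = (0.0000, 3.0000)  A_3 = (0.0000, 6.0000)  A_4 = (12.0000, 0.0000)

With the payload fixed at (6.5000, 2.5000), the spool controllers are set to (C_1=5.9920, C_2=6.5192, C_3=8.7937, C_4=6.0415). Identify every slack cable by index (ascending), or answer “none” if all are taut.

i=1: geometric 5.5227 vs commanded 5.9920 ⇒ slack
i=2: geometric 6.5192 vs commanded 6.5192 ⇒ taut
i=3: geometric 7.3824 vs commanded 8.7937 ⇒ slack
i=4: geometric 6.0415 vs commanded 6.0415 ⇒ taut

1, 3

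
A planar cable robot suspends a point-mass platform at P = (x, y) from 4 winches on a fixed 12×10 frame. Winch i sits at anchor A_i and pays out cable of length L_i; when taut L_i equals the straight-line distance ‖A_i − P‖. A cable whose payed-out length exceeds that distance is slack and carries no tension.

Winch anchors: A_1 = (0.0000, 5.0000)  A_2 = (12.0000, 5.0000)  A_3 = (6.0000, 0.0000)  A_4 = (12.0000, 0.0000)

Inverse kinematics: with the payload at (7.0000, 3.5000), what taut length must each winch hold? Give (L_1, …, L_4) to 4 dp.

L_1: Δ = A_1−P = (-7.0000, 1.5000) → ‖Δ‖ = √51.2500 = 7.1589
L_2: Δ = A_2−P = (5.0000, 1.5000) → ‖Δ‖ = √27.2500 = 5.2202
L_3: Δ = A_3−P = (-1.0000, -3.5000) → ‖Δ‖ = √13.2500 = 3.6401
L_4: Δ = A_4−P = (5.0000, -3.5000) → ‖Δ‖ = √37.2500 = 6.1033

(7.1589, 5.2202, 3.6401, 6.1033)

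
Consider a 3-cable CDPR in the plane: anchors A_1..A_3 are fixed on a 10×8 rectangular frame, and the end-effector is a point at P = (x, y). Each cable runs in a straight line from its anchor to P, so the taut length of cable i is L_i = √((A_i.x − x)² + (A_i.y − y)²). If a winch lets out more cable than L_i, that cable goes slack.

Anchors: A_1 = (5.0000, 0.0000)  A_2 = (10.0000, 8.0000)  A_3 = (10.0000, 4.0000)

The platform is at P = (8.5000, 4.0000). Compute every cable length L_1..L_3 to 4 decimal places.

(5.3151, 4.2720, 1.5000)

L_1 = √((5.0000−8.5000)² + (0.0000−4.0000)²) = 5.3151
L_2 = √((10.0000−8.5000)² + (8.0000−4.0000)²) = 4.2720
L_3 = √((10.0000−8.5000)² + (4.0000−4.0000)²) = 1.5000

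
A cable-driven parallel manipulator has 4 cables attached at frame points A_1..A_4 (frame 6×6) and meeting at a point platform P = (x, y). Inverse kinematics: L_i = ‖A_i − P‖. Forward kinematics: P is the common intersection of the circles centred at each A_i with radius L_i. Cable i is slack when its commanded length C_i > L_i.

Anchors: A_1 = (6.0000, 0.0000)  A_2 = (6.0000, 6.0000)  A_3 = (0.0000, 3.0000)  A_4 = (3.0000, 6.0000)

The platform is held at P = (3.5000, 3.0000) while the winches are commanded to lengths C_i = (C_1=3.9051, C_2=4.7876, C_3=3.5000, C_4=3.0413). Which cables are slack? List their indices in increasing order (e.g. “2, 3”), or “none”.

cable 1: √((2.5000)²+(-3.0000)²)=3.9051, C_1=3.9051: taut
cable 2: √((2.5000)²+(3.0000)²)=3.9051, C_2=4.7876: slack
cable 3: √((-3.5000)²+(0.0000)²)=3.5000, C_3=3.5000: taut
cable 4: √((-0.5000)²+(3.0000)²)=3.0414, C_4=3.0413: taut

2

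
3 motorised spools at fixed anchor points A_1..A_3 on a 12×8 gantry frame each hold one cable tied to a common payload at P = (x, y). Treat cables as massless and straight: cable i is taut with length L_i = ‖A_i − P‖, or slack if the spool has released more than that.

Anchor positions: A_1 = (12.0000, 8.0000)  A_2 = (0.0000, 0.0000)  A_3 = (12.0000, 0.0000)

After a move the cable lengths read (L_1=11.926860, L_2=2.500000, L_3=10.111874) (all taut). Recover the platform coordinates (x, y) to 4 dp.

(2.0000, 1.5000)

each cable: (A_i−P)·(A_i−P) = L_i²; let c_i = ‖A_i‖²−L_i²
c_1 = 144.0000+64.0000−142.2500 = 65.7500
row 1: 24.0000x + 16.0000y = 72.0000  (c_2=-6.2500)
row 2: 0.0000x + 16.0000y = 24.0000  (c_3=41.7500)
Cramer on rows 1–2 → x = 2.0000, y = 1.5000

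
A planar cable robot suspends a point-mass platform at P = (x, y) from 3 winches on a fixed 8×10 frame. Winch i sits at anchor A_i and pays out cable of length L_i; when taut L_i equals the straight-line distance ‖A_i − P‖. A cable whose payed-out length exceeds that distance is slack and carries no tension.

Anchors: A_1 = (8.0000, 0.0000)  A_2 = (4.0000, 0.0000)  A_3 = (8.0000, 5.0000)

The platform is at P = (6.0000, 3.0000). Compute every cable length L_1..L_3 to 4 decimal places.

(3.6056, 3.6056, 2.8284)

cable 1: Δx=2.0000, Δy=-3.0000; L_1 = √(Δx²+Δy²) = 3.6056
cable 2: Δx=-2.0000, Δy=-3.0000; L_2 = √(Δx²+Δy²) = 3.6056
cable 3: Δx=2.0000, Δy=2.0000; L_3 = √(Δx²+Δy²) = 2.8284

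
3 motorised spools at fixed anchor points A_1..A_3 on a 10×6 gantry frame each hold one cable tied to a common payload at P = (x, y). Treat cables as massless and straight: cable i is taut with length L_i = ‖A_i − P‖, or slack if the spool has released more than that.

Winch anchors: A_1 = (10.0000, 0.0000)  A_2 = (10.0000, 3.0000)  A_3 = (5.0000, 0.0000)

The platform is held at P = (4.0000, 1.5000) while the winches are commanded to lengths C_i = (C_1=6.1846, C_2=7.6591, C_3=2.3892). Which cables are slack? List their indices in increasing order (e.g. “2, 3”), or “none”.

2, 3

cable 1: L_1 = ‖A_1−P‖ = 6.1847;  C_1 = 6.1846 → taut
cable 2: L_2 = ‖A_2−P‖ = 6.1847;  C_2 = 7.6591 → slack
cable 3: L_3 = ‖A_3−P‖ = 1.8028;  C_3 = 2.3892 → slack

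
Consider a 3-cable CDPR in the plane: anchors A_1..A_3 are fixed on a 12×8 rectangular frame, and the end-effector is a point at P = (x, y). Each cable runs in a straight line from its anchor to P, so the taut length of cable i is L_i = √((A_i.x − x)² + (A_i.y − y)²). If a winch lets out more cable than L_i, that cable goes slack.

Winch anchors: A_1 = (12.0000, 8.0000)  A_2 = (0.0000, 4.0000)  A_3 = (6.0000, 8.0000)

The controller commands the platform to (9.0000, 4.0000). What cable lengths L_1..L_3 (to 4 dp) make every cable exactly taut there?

(5.0000, 9.0000, 5.0000)

L_1 = √((12.0000−9.0000)² + (8.0000−4.0000)²) = 5.0000
L_2 = √((0.0000−9.0000)² + (4.0000−4.0000)²) = 9.0000
L_3 = √((6.0000−9.0000)² + (8.0000−4.0000)²) = 5.0000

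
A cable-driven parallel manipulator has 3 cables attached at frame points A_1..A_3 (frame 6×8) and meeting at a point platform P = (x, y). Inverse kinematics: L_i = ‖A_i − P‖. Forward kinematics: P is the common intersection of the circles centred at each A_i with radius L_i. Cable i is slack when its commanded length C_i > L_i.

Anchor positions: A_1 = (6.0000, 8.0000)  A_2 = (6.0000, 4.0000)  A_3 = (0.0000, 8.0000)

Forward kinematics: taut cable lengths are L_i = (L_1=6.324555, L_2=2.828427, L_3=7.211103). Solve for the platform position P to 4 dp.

(4.0000, 2.0000)

circle eqns → linear via eq_j − eq_1; set q_j = A_j·A_j − L_j²
q_1 = 36.0000+64.0000−40.0000 = 60.0000
0.0000·x + 8.0000·y = q_1−q_2 = 16.0000
12.0000·x + 0.0000·y = q_1−q_3 = 48.0000
solve first two rows → x=4.0000, y=2.0000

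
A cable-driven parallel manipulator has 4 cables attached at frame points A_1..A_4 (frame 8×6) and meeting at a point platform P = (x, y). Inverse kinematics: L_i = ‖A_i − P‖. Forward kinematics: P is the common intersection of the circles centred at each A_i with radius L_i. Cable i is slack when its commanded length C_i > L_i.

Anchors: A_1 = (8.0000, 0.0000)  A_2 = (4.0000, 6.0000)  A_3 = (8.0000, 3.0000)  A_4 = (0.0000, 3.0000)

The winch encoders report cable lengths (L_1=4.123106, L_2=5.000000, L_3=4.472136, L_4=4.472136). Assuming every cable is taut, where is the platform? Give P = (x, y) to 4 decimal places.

(4.0000, 1.0000)

each cable: (A_i−P)·(A_i−P) = L_i²; let k_i = ‖A_i‖²−L_i²
k_1 = 64.0000+0.0000−17.0000 = 47.0000
row 1: 8.0000x − 12.0000y = 20.0000  (k_2=27.0000)
row 2: 0.0000x − 6.0000y = -6.0000  (k_3=53.0000)
row 3: 16.0000x − 6.0000y = 58.0000  (k_4=-11.0000)
Cramer on rows 1–2 → x = 4.0000, y = 1.0000
check cable 4: ‖A_4−P‖² = 20.0000 ≈ L_4² = 20.0000 ✓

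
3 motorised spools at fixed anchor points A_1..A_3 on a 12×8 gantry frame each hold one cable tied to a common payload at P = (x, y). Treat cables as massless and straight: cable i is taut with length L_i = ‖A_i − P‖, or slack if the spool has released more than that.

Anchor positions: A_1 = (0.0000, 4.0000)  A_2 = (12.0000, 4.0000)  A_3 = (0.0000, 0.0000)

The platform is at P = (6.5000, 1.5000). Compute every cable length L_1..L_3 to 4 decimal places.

L_1 = √((0.0000−6.5000)² + (4.0000−1.5000)²) = 6.9642
L_2 = √((12.0000−6.5000)² + (4.0000−1.5000)²) = 6.0415
L_3 = √((0.0000−6.5000)² + (0.0000−1.5000)²) = 6.6708

(6.9642, 6.0415, 6.6708)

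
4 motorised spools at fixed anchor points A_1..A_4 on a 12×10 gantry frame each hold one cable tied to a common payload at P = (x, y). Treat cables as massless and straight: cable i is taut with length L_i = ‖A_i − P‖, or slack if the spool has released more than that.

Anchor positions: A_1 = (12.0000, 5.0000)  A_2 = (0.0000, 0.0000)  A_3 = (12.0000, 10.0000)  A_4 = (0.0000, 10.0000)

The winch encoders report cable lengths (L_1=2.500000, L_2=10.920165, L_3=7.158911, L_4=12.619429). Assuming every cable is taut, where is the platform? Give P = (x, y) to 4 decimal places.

expand ‖A_i−P‖²=L_i² and subtract eq 1 (q_i ≔ ‖A_i‖²−L_i²)
q_1 = 144.0000+25.0000−6.2500 = 162.7500
eq1−eq2 → [24.0000  10.0000]·P = 282.0000
eq1−eq3 → [0.0000  -10.0000]·P = -30.0000
eq1−eq4 → [24.0000  -10.0000]·P = 222.0000
2×2 solve → P = (10.5000, 3.0000)
check cable 4: ‖A_4−P‖² = 159.2500 ≈ L_4² = 159.2500 ✓

(10.5000, 3.0000)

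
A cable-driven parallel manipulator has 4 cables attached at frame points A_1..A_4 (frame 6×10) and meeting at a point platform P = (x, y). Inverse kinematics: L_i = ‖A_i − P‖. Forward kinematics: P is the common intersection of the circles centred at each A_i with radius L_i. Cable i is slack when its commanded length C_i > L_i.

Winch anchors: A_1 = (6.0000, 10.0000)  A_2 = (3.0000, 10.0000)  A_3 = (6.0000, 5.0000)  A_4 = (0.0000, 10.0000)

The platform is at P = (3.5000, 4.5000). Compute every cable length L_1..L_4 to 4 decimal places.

(6.0415, 5.5227, 2.5495, 6.5192)

L_1: Δ = A_1−P = (2.5000, 5.5000) → ‖Δ‖ = √36.5000 = 6.0415
L_2: Δ = A_2−P = (-0.5000, 5.5000) → ‖Δ‖ = √30.5000 = 5.5227
L_3: Δ = A_3−P = (2.5000, 0.5000) → ‖Δ‖ = √6.5000 = 2.5495
L_4: Δ = A_4−P = (-3.5000, 5.5000) → ‖Δ‖ = √42.5000 = 6.5192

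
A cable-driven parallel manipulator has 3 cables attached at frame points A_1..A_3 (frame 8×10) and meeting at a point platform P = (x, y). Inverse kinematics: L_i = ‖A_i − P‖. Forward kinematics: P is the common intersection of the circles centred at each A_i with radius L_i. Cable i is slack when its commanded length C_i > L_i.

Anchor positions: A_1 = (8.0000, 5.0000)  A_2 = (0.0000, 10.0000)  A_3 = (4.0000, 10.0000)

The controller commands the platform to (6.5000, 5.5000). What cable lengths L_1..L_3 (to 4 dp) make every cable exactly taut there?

L_1: Δ = A_1−P = (1.5000, -0.5000) → ‖Δ‖ = √2.5000 = 1.5811
L_2: Δ = A_2−P = (-6.5000, 4.5000) → ‖Δ‖ = √62.5000 = 7.9057
L_3: Δ = A_3−P = (-2.5000, 4.5000) → ‖Δ‖ = √26.5000 = 5.1478

(1.5811, 7.9057, 5.1478)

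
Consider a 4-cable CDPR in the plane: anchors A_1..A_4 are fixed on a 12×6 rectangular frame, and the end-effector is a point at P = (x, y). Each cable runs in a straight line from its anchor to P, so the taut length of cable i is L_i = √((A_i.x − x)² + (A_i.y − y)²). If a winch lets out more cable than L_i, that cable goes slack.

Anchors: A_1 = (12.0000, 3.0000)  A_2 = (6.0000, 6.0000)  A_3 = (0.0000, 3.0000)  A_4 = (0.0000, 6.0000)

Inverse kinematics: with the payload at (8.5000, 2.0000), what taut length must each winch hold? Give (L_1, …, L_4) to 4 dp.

(3.6401, 4.7170, 8.5586, 9.3941)

L_1: Δ = A_1−P = (3.5000, 1.0000) → ‖Δ‖ = √13.2500 = 3.6401
L_2: Δ = A_2−P = (-2.5000, 4.0000) → ‖Δ‖ = √22.2500 = 4.7170
L_3: Δ = A_3−P = (-8.5000, 1.0000) → ‖Δ‖ = √73.2500 = 8.5586
L_4: Δ = A_4−P = (-8.5000, 4.0000) → ‖Δ‖ = √88.2500 = 9.3941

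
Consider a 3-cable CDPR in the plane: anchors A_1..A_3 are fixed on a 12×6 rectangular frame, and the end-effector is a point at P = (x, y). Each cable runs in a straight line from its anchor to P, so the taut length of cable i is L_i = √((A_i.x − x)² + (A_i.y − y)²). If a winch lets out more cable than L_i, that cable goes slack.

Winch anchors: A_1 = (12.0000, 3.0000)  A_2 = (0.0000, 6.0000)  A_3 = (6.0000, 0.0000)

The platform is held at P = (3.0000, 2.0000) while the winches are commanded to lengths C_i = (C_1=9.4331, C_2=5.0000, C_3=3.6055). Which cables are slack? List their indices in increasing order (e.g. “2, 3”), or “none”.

cable 1: L_1 = ‖A_1−P‖ = 9.0554;  C_1 = 9.4331 → slack
cable 2: L_2 = ‖A_2−P‖ = 5.0000;  C_2 = 5.0000 → taut
cable 3: L_3 = ‖A_3−P‖ = 3.6056;  C_3 = 3.6055 → taut

1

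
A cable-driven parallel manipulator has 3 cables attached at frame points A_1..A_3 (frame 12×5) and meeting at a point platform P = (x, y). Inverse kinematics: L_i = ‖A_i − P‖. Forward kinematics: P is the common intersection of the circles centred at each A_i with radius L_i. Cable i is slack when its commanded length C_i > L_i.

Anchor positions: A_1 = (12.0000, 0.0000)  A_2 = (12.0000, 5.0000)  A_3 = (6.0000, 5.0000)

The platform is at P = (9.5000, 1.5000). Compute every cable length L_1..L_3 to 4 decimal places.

cable 1: Δx=2.5000, Δy=-1.5000; L_1 = √(Δx²+Δy²) = 2.9155
cable 2: Δx=2.5000, Δy=3.5000; L_2 = √(Δx²+Δy²) = 4.3012
cable 3: Δx=-3.5000, Δy=3.5000; L_3 = √(Δx²+Δy²) = 4.9497

(2.9155, 4.3012, 4.9497)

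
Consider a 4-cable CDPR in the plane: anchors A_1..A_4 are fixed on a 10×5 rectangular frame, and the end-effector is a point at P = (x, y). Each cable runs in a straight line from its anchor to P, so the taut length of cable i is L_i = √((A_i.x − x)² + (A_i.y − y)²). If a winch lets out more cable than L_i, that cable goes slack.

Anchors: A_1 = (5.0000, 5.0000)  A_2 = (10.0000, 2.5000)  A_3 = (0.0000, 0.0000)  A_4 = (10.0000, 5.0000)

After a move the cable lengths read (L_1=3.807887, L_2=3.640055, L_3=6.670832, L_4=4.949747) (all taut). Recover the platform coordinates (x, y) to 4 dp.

(6.5000, 1.5000)

circle eqns → linear via eq_j − eq_1; set k_j = A_j·A_j − L_j²
k_1 = 25.0000+25.0000−14.5000 = 35.5000
-10.0000·x + 5.0000·y = k_1−k_2 = -57.5000
10.0000·x + 10.0000·y = k_1−k_3 = 80.0000
-10.0000·x + 0.0000·y = k_1−k_4 = -65.0000
solve first two rows → x=6.5000, y=1.5000
check cable 4: ‖A_4−P‖² = 24.5000 ≈ L_4² = 24.5000 ✓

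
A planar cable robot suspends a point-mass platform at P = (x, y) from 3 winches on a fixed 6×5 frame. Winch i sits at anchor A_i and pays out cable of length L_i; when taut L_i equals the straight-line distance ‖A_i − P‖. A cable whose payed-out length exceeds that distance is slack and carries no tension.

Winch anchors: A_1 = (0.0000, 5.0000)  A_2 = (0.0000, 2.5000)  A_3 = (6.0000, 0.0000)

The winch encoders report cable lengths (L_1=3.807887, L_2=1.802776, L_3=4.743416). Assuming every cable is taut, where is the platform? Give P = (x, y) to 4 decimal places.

circle eqns → linear via eq_j − eq_1; set q_j = A_j·A_j − L_j²
q_1 = 0.0000+25.0000−14.5000 = 10.5000
0.0000·x + 5.0000·y = q_1−q_2 = 7.5000
-12.0000·x + 10.0000·y = q_1−q_3 = -3.0000
solve first two rows → x=1.5000, y=1.5000

(1.5000, 1.5000)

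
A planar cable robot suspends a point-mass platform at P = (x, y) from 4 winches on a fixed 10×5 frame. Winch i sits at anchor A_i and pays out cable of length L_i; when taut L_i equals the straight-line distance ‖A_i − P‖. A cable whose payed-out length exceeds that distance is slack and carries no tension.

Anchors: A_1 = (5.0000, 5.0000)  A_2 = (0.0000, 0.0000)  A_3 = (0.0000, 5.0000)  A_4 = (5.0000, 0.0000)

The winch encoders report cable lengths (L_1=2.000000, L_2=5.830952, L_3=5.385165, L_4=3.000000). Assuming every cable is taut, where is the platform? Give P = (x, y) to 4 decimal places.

(5.0000, 3.0000)

expand ‖A_i−P‖²=L_i² and subtract eq 1 (c_i ≔ ‖A_i‖²−L_i²)
c_1 = 25.0000+25.0000−4.0000 = 46.0000
eq1−eq2 → [10.0000  10.0000]·P = 80.0000
eq1−eq3 → [10.0000  0.0000]·P = 50.0000
eq1−eq4 → [0.0000  10.0000]·P = 30.0000
2×2 solve → P = (5.0000, 3.0000)
check cable 4: ‖A_4−P‖² = 9.0000 ≈ L_4² = 9.0000 ✓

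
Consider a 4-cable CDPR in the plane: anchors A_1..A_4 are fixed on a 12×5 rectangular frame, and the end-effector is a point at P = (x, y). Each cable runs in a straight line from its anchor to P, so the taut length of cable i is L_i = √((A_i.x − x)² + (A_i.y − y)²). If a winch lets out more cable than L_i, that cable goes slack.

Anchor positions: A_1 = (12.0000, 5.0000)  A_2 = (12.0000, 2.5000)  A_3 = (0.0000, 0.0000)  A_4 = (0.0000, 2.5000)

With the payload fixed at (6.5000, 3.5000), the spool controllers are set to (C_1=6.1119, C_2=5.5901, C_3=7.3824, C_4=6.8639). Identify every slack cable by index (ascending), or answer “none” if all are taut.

1, 4

i=1: geometric 5.7009 vs commanded 6.1119 ⇒ slack
i=2: geometric 5.5902 vs commanded 5.5901 ⇒ taut
i=3: geometric 7.3824 vs commanded 7.3824 ⇒ taut
i=4: geometric 6.5765 vs commanded 6.8639 ⇒ slack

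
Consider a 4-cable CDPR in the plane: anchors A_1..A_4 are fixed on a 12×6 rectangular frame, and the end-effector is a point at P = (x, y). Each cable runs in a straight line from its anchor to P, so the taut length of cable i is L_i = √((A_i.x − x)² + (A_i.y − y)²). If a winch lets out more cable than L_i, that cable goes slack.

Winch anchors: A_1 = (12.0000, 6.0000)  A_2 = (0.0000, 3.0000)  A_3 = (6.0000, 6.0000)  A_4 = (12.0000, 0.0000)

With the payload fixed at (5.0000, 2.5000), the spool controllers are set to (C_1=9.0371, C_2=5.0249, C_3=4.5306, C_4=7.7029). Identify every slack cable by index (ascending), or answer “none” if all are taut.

1, 3, 4

i=1: geometric 7.8262 vs commanded 9.0371 ⇒ slack
i=2: geometric 5.0249 vs commanded 5.0249 ⇒ taut
i=3: geometric 3.6401 vs commanded 4.5306 ⇒ slack
i=4: geometric 7.4330 vs commanded 7.7029 ⇒ slack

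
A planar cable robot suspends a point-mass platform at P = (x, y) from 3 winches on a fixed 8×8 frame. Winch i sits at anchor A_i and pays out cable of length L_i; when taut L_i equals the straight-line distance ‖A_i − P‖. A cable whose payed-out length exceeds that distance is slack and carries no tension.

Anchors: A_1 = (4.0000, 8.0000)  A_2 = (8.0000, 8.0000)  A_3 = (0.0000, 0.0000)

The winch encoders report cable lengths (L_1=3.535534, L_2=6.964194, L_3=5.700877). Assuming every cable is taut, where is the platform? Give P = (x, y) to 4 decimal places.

circle eqns → linear via eq_j − eq_1; set c_j = A_j·A_j − L_j²
c_1 = 16.0000+64.0000−12.5000 = 67.5000
-8.0000·x + 0.0000·y = c_1−c_2 = -12.0000
8.0000·x + 16.0000·y = c_1−c_3 = 100.0000
solve first two rows → x=1.5000, y=5.5000

(1.5000, 5.5000)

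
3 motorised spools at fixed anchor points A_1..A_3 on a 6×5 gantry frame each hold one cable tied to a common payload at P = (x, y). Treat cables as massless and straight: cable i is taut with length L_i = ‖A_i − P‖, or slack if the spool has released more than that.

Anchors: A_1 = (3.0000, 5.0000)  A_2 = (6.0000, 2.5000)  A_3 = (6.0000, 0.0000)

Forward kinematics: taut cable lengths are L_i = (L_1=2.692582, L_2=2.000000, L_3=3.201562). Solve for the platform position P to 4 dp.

(4.0000, 2.5000)

expand ‖A_i−P‖²=L_i² and subtract eq 1 (c_i ≔ ‖A_i‖²−L_i²)
c_1 = 9.0000+25.0000−7.2500 = 26.7500
eq1−eq2 → [-6.0000  5.0000]·P = -11.5000
eq1−eq3 → [-6.0000  10.0000]·P = 1.0000
2×2 solve → P = (4.0000, 2.5000)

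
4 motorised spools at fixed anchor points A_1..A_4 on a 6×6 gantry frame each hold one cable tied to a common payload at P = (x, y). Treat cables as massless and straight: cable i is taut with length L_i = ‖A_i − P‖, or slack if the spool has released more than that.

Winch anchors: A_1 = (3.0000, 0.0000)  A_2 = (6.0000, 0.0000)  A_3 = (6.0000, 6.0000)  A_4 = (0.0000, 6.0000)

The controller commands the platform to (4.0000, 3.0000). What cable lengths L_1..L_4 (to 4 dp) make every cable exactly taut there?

(3.1623, 3.6056, 3.6056, 5.0000)

L_1 = √((3.0000−4.0000)² + (0.0000−3.0000)²) = 3.1623
L_2 = √((6.0000−4.0000)² + (0.0000−3.0000)²) = 3.6056
L_3 = √((6.0000−4.0000)² + (6.0000−3.0000)²) = 3.6056
L_4 = √((0.0000−4.0000)² + (6.0000−3.0000)²) = 5.0000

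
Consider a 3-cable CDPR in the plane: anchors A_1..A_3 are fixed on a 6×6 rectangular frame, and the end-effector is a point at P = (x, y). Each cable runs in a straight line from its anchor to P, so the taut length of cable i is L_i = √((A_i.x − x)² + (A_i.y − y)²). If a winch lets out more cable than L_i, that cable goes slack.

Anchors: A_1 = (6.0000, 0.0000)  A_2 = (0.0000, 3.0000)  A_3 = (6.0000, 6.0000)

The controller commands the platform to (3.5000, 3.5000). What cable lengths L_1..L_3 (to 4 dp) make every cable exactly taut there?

(4.3012, 3.5355, 3.5355)

L_1 = √((6.0000−3.5000)² + (0.0000−3.5000)²) = 4.3012
L_2 = √((0.0000−3.5000)² + (3.0000−3.5000)²) = 3.5355
L_3 = √((6.0000−3.5000)² + (6.0000−3.5000)²) = 3.5355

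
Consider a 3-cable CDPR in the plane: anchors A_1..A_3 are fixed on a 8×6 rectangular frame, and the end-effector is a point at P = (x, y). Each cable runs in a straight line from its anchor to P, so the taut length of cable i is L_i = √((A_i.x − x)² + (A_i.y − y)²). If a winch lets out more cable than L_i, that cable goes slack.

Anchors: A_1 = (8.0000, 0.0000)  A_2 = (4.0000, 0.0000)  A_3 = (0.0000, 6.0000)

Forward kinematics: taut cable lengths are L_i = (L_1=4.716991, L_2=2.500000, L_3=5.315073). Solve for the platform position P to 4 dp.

expand ‖A_i−P‖²=L_i² and subtract eq 1 (c_i ≔ ‖A_i‖²−L_i²)
c_1 = 64.0000+0.0000−22.2500 = 41.7500
eq1−eq2 → [8.0000  0.0000]·P = 32.0000
eq1−eq3 → [16.0000  -12.0000]·P = 34.0000
2×2 solve → P = (4.0000, 2.5000)

(4.0000, 2.5000)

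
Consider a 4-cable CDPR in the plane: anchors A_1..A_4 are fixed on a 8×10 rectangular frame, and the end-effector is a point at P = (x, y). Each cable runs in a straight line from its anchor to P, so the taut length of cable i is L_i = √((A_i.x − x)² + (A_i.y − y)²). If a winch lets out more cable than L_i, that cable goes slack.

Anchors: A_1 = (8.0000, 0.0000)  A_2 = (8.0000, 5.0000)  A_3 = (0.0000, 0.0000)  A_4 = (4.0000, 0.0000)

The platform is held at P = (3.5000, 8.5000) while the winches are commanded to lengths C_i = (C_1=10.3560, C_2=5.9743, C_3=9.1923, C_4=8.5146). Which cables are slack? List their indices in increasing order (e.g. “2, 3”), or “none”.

cable 1: L_1 = ‖A_1−P‖ = 9.6177;  C_1 = 10.3560 → slack
cable 2: L_2 = ‖A_2−P‖ = 5.7009;  C_2 = 5.9743 → slack
cable 3: L_3 = ‖A_3−P‖ = 9.1924;  C_3 = 9.1923 → taut
cable 4: L_4 = ‖A_4−P‖ = 8.5147;  C_4 = 8.5146 → taut

1, 2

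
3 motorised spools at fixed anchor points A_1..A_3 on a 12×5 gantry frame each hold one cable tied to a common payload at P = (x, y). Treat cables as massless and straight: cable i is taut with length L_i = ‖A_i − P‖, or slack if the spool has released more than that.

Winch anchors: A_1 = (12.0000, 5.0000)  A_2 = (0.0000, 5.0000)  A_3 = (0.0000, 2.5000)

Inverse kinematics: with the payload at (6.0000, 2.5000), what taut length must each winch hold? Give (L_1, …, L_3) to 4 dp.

L_1 = √((12.0000−6.0000)² + (5.0000−2.5000)²) = 6.5000
L_2 = √((0.0000−6.0000)² + (5.0000−2.5000)²) = 6.5000
L_3 = √((0.0000−6.0000)² + (2.5000−2.5000)²) = 6.0000

(6.5000, 6.5000, 6.0000)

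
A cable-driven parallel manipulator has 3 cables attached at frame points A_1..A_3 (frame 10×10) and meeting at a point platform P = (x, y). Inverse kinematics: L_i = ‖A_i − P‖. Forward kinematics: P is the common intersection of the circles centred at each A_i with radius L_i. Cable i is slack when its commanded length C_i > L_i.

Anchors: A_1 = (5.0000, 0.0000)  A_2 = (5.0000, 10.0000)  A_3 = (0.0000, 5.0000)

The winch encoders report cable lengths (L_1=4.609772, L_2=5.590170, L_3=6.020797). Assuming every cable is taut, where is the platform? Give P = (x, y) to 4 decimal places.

(6.0000, 4.5000)

expand ‖A_i−P‖²=L_i² and subtract eq 1 (c_i ≔ ‖A_i‖²−L_i²)
c_1 = 25.0000+0.0000−21.2500 = 3.7500
eq1−eq2 → [0.0000  -20.0000]·P = -90.0000
eq1−eq3 → [10.0000  -10.0000]·P = 15.0000
2×2 solve → P = (6.0000, 4.5000)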